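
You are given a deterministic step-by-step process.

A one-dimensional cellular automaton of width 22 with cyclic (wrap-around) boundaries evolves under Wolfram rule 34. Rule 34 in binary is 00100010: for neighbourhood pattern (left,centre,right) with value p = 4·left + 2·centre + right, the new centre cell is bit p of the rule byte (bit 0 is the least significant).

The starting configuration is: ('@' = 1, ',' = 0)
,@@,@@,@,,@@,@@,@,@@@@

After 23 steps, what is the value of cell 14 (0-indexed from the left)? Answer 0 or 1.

0

gen 0: ,@@,@@,@,,@@,@@,@,@@@@
gen 1: @,,@,,@,,@,,@,,@,@,,,,
gen 2: ,,@,,@,,@,,@,,@,@,,,,@
gen 3: ,@,,@,,@,,@,,@,@,,,,@,
gen 4: @,,@,,@,,@,,@,@,,,,@,,
gen 5: ,,@,,@,,@,,@,@,,,,@,,@
gen 6: ,@,,@,,@,,@,@,,,,@,,@,
gen 7: @,,@,,@,,@,@,,,,@,,@,,
gen 8: ,,@,,@,,@,@,,,,@,,@,,@
gen 9: ,@,,@,,@,@,,,,@,,@,,@,
gen 10: @,,@,,@,@,,,,@,,@,,@,,
gen 11: ,,@,,@,@,,,,@,,@,,@,,@
gen 12: ,@,,@,@,,,,@,,@,,@,,@,
gen 13: @,,@,@,,,,@,,@,,@,,@,,
gen 14: ,,@,@,,,,@,,@,,@,,@,,@
gen 15: ,@,@,,,,@,,@,,@,,@,,@,
gen 16: @,@,,,,@,,@,,@,,@,,@,,
gen 17: ,@,,,,@,,@,,@,,@,,@,,@
gen 18: @,,,,@,,@,,@,,@,,@,,@,
gen 19: ,,,,@,,@,,@,,@,,@,,@,@
gen 20: ,,,@,,@,,@,,@,,@,,@,@,
gen 21: ,,@,,@,,@,,@,,@,,@,@,,
gen 22: ,@,,@,,@,,@,,@,,@,@,,,
gen 23: @,,@,,@,,@,,@,,@,@,,,,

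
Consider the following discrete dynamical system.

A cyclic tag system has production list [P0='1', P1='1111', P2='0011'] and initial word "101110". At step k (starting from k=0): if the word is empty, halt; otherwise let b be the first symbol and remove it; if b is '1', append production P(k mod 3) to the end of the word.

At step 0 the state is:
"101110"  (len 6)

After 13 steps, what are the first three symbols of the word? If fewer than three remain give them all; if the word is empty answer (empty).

[0] "101110"  (len 6)
[1] "011101"  (len 6)
[2] "11101"  (len 5)
[3] "11010011"  (len 8)
[4] "10100111"  (len 8)
[5] "01001111111"  (len 11)
[6] "1001111111"  (len 10)
[7] "0011111111"  (len 10)
[8] "011111111"  (len 9)
[9] "11111111"  (len 8)
[10] "11111111"  (len 8)
[11] "11111111111"  (len 11)
[12] "11111111110011"  (len 14)
[13] "11111111100111"  (len 14)

111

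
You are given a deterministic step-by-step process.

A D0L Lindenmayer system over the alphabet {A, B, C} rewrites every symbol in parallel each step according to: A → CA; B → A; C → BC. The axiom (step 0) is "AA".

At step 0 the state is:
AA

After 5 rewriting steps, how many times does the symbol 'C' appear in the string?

[0] AA
[1] CACA
[2] BCCABCCA
[3] ABCBCCAABCBCCA
[4] CAABCABCBCCACAABCABCBCCA
[5] BCCACAABCCAABCABCBCCABCCACAABCCAABCABCBCCA

18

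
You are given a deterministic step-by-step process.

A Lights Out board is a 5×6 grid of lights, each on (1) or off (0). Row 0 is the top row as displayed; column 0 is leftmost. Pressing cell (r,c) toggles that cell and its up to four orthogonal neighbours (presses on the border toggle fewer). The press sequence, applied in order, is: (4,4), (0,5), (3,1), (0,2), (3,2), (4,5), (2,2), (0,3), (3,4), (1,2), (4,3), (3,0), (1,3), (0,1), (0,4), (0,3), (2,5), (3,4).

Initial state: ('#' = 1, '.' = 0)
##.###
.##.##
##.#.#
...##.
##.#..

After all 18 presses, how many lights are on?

17

gen 0: ##.###
.##.##
##.#.#
...##.
##.#..
gen 1: ##.###
.##.##
##.#.#
...#..
##..##
gen 2: ##.#..
.##.#.
##.#.#
...#..
##..##
gen 3: ##.#..
.##.#.
#..#.#
####..
#...##
gen 4: #.#...
.#..#.
#..#.#
####..
#...##
gen 5: #.#...
.#..#.
#.##.#
#.....
#.#.##
gen 6: #.#...
.#..#.
#.##.#
#....#
#.#...
gen 7: #.#...
.##.#.
##...#
#.#..#
#.#...
gen 8: #..##.
.####.
##...#
#.#..#
#.#...
gen 9: #..##.
.####.
##..##
#.###.
#.#.#.
gen 10: #.###.
....#.
###.##
#.###.
#.#.#.
gen 11: #.###.
....#.
###.##
#.#.#.
#..#..
gen 12: #.###.
....#.
.##.##
.##.#.
...#..
gen 13: #.#.#.
..##..
.#####
.##.#.
...#..
gen 14: .#..#.
.###..
.#####
.##.#.
...#..
gen 15: .#.#.#
.####.
.#####
.##.#.
...#..
gen 16: .##.##
.##.#.
.#####
.##.#.
...#..
gen 17: .##.##
.##.##
.###..
.##.##
...#..
gen 18: .##.##
.##.##
.####.
.###..
...##.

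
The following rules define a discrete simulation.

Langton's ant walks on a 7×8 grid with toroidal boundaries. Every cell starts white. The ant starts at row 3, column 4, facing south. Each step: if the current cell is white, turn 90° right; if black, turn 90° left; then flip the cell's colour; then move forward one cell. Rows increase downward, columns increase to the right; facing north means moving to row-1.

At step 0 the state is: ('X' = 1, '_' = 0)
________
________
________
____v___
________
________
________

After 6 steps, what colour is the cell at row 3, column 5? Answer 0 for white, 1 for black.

1

0) ________
________
________
____v___
________
________
________
1) ________
________
________
___<X___
________
________
________
2) ________
________
___^____
___XX___
________
________
________
3) ________
________
___X>___
___XX___
________
________
________
4) ________
________
___XX___
___Xv___
________
________
________
5) ________
________
___XX___
___X_>__
________
________
________
6) ________
________
___XX___
___X_X__
_____v__
________
________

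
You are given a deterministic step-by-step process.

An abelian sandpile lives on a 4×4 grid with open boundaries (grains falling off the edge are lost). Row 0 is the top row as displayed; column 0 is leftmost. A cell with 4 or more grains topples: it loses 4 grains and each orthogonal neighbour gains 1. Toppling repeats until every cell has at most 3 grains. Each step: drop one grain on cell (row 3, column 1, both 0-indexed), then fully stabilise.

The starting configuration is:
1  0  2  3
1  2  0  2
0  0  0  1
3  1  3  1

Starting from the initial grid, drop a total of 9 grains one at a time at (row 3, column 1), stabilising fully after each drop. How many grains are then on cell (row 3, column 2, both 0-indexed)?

gen 0: 1  0  2  3
1  2  0  2
0  0  0  1
3  1  3  1
gen 1: 1  0  2  3
1  2  0  2
0  0  0  1
3  2  3  1
gen 2: 1  0  2  3
1  2  0  2
0  0  0  1
3  3  3  1
gen 3: 1  0  2  3
1  2  0  2
1  1  1  1
0  2  0  2
gen 4: 1  0  2  3
1  2  0  2
1  1  1  1
0  3  0  2
gen 5: 1  0  2  3
1  2  0  2
1  2  1  1
1  0  1  2
gen 6: 1  0  2  3
1  2  0  2
1  2  1  1
1  1  1  2
gen 7: 1  0  2  3
1  2  0  2
1  2  1  1
1  2  1  2
gen 8: 1  0  2  3
1  2  0  2
1  2  1  1
1  3  1  2
gen 9: 1  0  2  3
1  2  0  2
1  3  1  1
2  0  2  2

2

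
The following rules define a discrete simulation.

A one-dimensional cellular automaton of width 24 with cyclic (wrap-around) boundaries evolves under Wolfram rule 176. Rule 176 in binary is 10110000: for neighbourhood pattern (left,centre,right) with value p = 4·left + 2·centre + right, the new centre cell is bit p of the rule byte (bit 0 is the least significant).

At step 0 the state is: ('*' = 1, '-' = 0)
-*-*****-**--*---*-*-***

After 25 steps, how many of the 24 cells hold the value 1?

10

[0] -*-*****-**--*---*-*-***
[1] *-*-***-*--*--*---*-*-*-
[2] -*-*-*-*-*--*--*---*-*-*
[3] *-*-*-*-*-*--*--*---*-*-
[4] -*-*-*-*-*-*--*--*---*-*
[5] *-*-*-*-*-*-*--*--*---*-
[6] -*-*-*-*-*-*-*--*--*---*
[7] *-*-*-*-*-*-*-*--*--*---
[8] -*-*-*-*-*-*-*-*--*--*--
[9] --*-*-*-*-*-*-*-*--*--*-
[10] ---*-*-*-*-*-*-*-*--*--*
[11] *---*-*-*-*-*-*-*-*--*--
[12] -*---*-*-*-*-*-*-*-*--*-
[13] --*---*-*-*-*-*-*-*-*--*
[14] *--*---*-*-*-*-*-*-*-*--
[15] -*--*---*-*-*-*-*-*-*-*-
[16] --*--*---*-*-*-*-*-*-*-*
[17] *--*--*---*-*-*-*-*-*-*-
[18] -*--*--*---*-*-*-*-*-*-*
[19] *-*--*--*---*-*-*-*-*-*-
[20] -*-*--*--*---*-*-*-*-*-*
[21] *-*-*--*--*---*-*-*-*-*-
[22] -*-*-*--*--*---*-*-*-*-*
[23] *-*-*-*--*--*---*-*-*-*-
[24] -*-*-*-*--*--*---*-*-*-*
[25] *-*-*-*-*--*--*---*-*-*-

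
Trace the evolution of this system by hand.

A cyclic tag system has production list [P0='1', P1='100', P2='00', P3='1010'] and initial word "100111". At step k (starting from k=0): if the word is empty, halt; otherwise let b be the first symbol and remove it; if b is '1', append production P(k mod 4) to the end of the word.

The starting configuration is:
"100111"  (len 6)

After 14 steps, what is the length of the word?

gen 0: "100111"  (len 6)
gen 1: "001111"  (len 6)
gen 2: "01111"  (len 5)
gen 3: "1111"  (len 4)
gen 4: "1111010"  (len 7)
gen 5: "1110101"  (len 7)
gen 6: "110101100"  (len 9)
gen 7: "1010110000"  (len 10)
gen 8: "0101100001010"  (len 13)
gen 9: "101100001010"  (len 12)
gen 10: "01100001010100"  (len 14)
gen 11: "1100001010100"  (len 13)
gen 12: "1000010101001010"  (len 16)
gen 13: "0000101010010101"  (len 16)
gen 14: "000101010010101"  (len 15)

15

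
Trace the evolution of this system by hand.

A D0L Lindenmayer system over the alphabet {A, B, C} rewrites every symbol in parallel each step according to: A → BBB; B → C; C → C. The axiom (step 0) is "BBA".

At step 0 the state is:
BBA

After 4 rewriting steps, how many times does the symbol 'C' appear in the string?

[0] BBA
[1] CCBBB
[2] CCCCC
[3] CCCCC
[4] CCCCC

5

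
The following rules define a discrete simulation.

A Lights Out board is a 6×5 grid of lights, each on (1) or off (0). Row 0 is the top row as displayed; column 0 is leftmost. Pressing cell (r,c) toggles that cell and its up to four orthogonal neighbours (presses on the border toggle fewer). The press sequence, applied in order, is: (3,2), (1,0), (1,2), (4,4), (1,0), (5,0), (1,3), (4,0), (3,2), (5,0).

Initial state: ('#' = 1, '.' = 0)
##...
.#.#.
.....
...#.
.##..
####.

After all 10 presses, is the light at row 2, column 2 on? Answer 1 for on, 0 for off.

gen 0: ##...
.#.#.
.....
...#.
.##..
####.
gen 1: ##...
.#.#.
..#..
.##..
.#...
####.
gen 2: .#...
#..#.
#.#..
.##..
.#...
####.
gen 3: .##..
###..
#....
.##..
.#...
####.
gen 4: .##..
###..
#....
.##.#
.#.##
#####
gen 5: ###..
..#..
.....
.##.#
.#.##
#####
gen 6: ###..
..#..
.....
.##.#
##.##
..###
gen 7: ####.
...##
...#.
.##.#
##.##
..###
gen 8: ####.
...##
...#.
###.#
...##
#.###
gen 9: ####.
...##
..##.
#..##
..###
#.###
gen 10: ####.
...##
..##.
#..##
#.###
.####

1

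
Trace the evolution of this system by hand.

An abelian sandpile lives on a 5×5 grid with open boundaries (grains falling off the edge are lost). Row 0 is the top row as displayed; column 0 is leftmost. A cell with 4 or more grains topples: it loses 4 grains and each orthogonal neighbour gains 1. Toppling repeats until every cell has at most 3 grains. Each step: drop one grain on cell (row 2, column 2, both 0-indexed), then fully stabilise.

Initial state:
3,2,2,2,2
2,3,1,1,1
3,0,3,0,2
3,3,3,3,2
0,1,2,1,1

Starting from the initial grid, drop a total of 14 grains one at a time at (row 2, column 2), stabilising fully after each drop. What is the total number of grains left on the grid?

gen 0: 3,2,2,2,2
2,3,1,1,1
3,0,3,0,2
3,3,3,3,2
0,1,2,1,1
gen 1: 3,2,2,2,2
3,3,2,1,1
0,3,1,2,2
1,1,2,0,3
1,2,3,2,1
gen 2: 3,2,2,2,2
3,3,2,1,1
0,3,2,2,2
1,1,2,0,3
1,2,3,2,1
gen 3: 3,2,2,2,2
3,3,2,1,1
0,3,3,2,2
1,1,2,0,3
1,2,3,2,1
gen 4: 1,1,0,3,2
1,3,1,2,1
2,1,2,3,2
1,2,3,0,3
1,2,3,2,1
gen 5: 1,1,0,3,2
1,3,1,2,1
2,1,3,3,2
1,2,3,0,3
1,2,3,2,1
gen 6: 1,1,0,3,2
1,3,2,3,1
2,2,2,0,3
1,3,1,2,3
1,3,0,3,1
gen 7: 1,1,0,3,2
1,3,2,3,1
2,2,3,0,3
1,3,1,2,3
1,3,0,3,1
gen 8: 1,1,0,3,2
1,3,3,3,1
2,3,0,1,3
1,3,2,2,3
1,3,0,3,1
gen 9: 1,1,0,3,2
1,3,3,3,1
2,3,1,1,3
1,3,2,2,3
1,3,0,3,1
gen 10: 1,1,0,3,2
1,3,3,3,1
2,3,2,1,3
1,3,2,2,3
1,3,0,3,1
gen 11: 1,1,0,3,2
1,3,3,3,1
2,3,3,1,3
1,3,2,2,3
1,3,0,3,1
gen 12: 1,2,2,0,3
2,1,2,1,2
3,2,3,3,3
2,2,0,3,3
2,0,2,3,1
gen 13: 1,2,2,0,3
2,1,3,2,3
3,3,1,2,1
2,2,2,2,1
2,0,3,0,3
gen 14: 1,2,2,0,3
2,1,3,2,3
3,3,2,2,1
2,2,2,2,1
2,0,3,0,3

47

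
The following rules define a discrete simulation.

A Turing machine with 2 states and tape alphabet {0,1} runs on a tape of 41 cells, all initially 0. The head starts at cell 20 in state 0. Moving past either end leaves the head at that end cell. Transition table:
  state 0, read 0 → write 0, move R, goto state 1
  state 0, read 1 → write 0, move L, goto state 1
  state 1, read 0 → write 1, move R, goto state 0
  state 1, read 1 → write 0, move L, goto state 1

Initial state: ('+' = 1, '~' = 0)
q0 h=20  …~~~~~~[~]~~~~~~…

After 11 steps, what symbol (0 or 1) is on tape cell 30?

t=0: q0 h=20  …~~~~~~[~]~~~~~~…
t=1: q1 h=21  …~~~~~~[~]~~~~~~…
t=2: q0 h=22  …~~~~~+[~]~~~~~~…
t=3: q1 h=23  …~~~~+~[~]~~~~~~…
t=4: q0 h=24  …~~~+~+[~]~~~~~~…
t=5: q1 h=25  …~~+~+~[~]~~~~~~…
t=6: q0 h=26  …~+~+~+[~]~~~~~~…
t=7: q1 h=27  …+~+~+~[~]~~~~~~…
t=8: q0 h=28  …~+~+~+[~]~~~~~~…
t=9: q1 h=29  …+~+~+~[~]~~~~~~…
t=10: q0 h=30  …~+~+~+[~]~~~~~~…
t=11: q1 h=31  …+~+~+~[~]~~~~~~…

0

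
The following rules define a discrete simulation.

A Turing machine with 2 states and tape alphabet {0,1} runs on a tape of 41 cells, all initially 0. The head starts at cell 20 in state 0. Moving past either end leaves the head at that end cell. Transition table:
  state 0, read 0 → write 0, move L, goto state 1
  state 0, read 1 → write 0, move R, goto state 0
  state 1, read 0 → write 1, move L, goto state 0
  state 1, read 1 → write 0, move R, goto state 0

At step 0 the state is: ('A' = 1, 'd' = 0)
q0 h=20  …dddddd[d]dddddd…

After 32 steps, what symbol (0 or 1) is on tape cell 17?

1

[0] q0 h=20  …dddddd[d]dddddd…
[1] q1 h=19  …dddddd[d]dddddd…
[2] q0 h=18  …dddddd[d]Addddd…
[3] q1 h=17  …dddddd[d]dAdddd…
[4] q0 h=16  …dddddd[d]AdAddd…
[5] q1 h=15  …dddddd[d]dAdAdd…
[6] q0 h=14  …dddddd[d]AdAdAd…
[7] q1 h=13  …dddddd[d]dAdAdA…
[8] q0 h=12  …dddddd[d]AdAdAd…
[9] q1 h=11  …dddddd[d]dAdAdA…
[10] q0 h=10  …dddddd[d]AdAdAd…
[11] q1 h= 9  …dddddd[d]dAdAdA…
[12] q0 h= 8  …dddddd[d]AdAdAd…
[13] q1 h= 7  …dddddd[d]dAdAdA…
[14] q0 h= 6  |dddddd[d]AdAdAd…
[15] q1 h= 5  |ddddd[d]dAdAdA…
[16] q0 h= 4  |dddd[d]AdAdAd…
[17] q1 h= 3  |ddd[d]dAdAdA…
[18] q0 h= 2  |dd[d]AdAdAd…
[19] q1 h= 1  |d[d]dAdAdA…
[20] q0 h= 0  |[d]AdAdAd…
[21] q1 h= 0  |[d]AdAdAd…
[22] q0 h= 0  |[A]AdAdAd…
[23] q0 h= 1  |d[A]dAdAdA…
[24] q0 h= 2  |dd[d]AdAdAd…
[25] q1 h= 1  |d[d]dAdAdA…
[26] q0 h= 0  |[d]AdAdAd…
[27] q1 h= 0  |[d]AdAdAd…
[28] q0 h= 0  |[A]AdAdAd…
[29] q0 h= 1  |d[A]dAdAdA…
[30] q0 h= 2  |dd[d]AdAdAd…
[31] q1 h= 1  |d[d]dAdAdA…
[32] q0 h= 0  |[d]AdAdAd…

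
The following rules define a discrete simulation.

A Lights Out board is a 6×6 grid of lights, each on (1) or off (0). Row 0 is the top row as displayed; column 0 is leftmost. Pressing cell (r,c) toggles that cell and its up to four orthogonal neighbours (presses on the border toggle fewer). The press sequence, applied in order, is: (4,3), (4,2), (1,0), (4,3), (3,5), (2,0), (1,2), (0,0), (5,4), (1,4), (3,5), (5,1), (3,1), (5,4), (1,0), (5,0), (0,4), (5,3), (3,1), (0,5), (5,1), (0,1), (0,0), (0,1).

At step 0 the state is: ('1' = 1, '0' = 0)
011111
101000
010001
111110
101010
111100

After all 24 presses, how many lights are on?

14

k=0  011111
101000
010001
111110
101010
111100
k=1  011111
101000
010001
111010
100100
111000
k=2  011111
101000
010001
110010
111000
110000
k=3  111111
011000
110001
110010
111000
110000
k=4  111111
011000
110001
110110
110110
110100
k=5  111111
011000
110000
110101
110111
110100
k=6  111111
111000
000000
010101
110111
110100
k=7  110111
100100
001000
010101
110111
110100
k=8  000111
000100
001000
010101
110111
110100
k=9  000111
000100
001000
010101
110101
110011
k=10  000101
000011
001010
010101
110101
110011
k=11  000101
000011
001011
010110
110100
110011
k=12  000101
000011
001011
010110
100100
001011
k=13  000101
000011
011011
101110
110100
001011
k=14  000101
000011
011011
101110
110110
001100
k=15  100101
110011
111011
101110
110110
001100
k=16  100101
110011
111011
101110
010110
111100
k=17  100010
110001
111011
101110
010110
111100
k=18  100010
110001
111011
101110
010010
110010
k=19  100010
110001
101011
010110
000010
110010
k=20  100001
110000
101011
010110
000010
110010
k=21  100001
110000
101011
010110
010010
001010
k=22  011001
100000
101011
010110
010010
001010
k=23  101001
000000
101011
010110
010010
001010
k=24  010001
010000
101011
010110
010010
001010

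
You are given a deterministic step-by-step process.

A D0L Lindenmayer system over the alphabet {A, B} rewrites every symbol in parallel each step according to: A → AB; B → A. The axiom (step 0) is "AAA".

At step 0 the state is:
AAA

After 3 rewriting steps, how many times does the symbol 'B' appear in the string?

step 0: AAA
step 1: ABABAB
step 2: ABAABAABA
step 3: ABAABABAABABAAB

6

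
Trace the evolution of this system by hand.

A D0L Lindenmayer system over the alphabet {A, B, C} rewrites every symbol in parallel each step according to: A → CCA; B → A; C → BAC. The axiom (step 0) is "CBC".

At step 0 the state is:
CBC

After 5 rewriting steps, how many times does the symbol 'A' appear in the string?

125

gen 0: CBC
gen 1: BACABAC
gen 2: ACCABACCCAACCABAC
gen 3: CCABACBACCCAACCABACBACBACCCACCABACBACCCAACCABAC
gen 4: BACBACCCAACCABACACCABACBACBACCCACCABACBACCCAACCABACACCABAC…CBACCCABACBACCCAACCABACACCABACBACBACCCACCABACBACCCAACCABAC  (len 125)
gen 5: ACCABACACCABACBACBACCCACCABACBACCCAACCABACCCABACBACCCAACCA…CBACCCABACBACCCAACCABACACCABACBACBACCCACCABACBACCCAACCABAC  (len 331)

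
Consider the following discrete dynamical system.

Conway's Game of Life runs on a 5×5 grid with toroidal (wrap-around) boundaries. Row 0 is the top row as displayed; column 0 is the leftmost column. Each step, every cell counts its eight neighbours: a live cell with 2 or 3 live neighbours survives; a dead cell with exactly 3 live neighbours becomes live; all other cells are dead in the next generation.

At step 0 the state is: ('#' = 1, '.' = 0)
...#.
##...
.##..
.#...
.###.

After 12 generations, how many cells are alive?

12

0) ...#.
##...
.##..
.#...
.###.
1) #..##
##...
..#..
#..#.
.#.#.
2) ...#.
####.
#.#.#
.#.##
.#.#.
3) #..#.
#....
.....
.#...
#..#.
4) ##...
....#
.....
.....
###..
5) ..#.#
#....
.....
.#...
#.#..
6) #..##
.....
.....
.#...
#.##.
7) ####.
....#
.....
.##..
#.##.
8) #....
#####
.....
.###.
#....
9) ..##.
#####
.....
.##..
#.#.#
10) .....
##..#
....#
####.
#...#
11) .#...
#...#
.....
.###.
#.###
12) .##..
#....
#####
##...
#...#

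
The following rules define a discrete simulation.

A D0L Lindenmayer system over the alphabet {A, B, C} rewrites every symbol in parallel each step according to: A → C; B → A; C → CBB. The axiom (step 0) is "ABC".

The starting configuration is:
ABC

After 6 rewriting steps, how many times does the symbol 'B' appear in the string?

step 0: ABC
step 1: CACBB
step 2: CBBCCBBAA
step 3: CBBAACBBCBBAACC
step 4: CBBAACCCBBAACBBAACCCBBCBB
step 5: CBBAACCCBBCBBCBBAACCCBBAACCCBBCBBCBBAACBBAA
step 6: CBBAACCCBBCBBCBBAACBBAACBBAACCCBBCBBCBBAACCCBBCBBCBBAACBBAACBBAACCCBBAACC

30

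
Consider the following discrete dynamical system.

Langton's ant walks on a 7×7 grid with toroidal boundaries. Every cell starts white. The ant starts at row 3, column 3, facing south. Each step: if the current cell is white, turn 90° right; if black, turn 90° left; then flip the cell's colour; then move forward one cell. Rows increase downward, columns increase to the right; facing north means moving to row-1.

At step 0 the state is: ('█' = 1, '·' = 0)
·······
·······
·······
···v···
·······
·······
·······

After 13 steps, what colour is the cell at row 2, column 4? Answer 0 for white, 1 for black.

0) ·······
·······
·······
···v···
·······
·······
·······
1) ·······
·······
·······
··<█···
·······
·······
·······
2) ·······
·······
··^····
··██···
·······
·······
·······
3) ·······
·······
··█>···
··██···
·······
·······
·······
4) ·······
·······
··██···
··█v···
·······
·······
·······
5) ·······
·······
··██···
··█·>··
·······
·······
·······
6) ·······
·······
··██···
··█·█··
····v··
·······
·······
7) ·······
·······
··██···
··█·█··
···<█··
·······
·······
8) ·······
·······
··██···
··█^█··
···██··
·······
·······
9) ·······
·······
··██···
··██>··
···██··
·······
·······
10) ·······
·······
··██^··
··██···
···██··
·······
·······
11) ·······
·······
··███>·
··██···
···██··
·······
·······
12) ·······
·······
··████·
··██·v·
···██··
·······
·······
13) ·······
·······
··████·
··██<█·
···██··
·······
·······

1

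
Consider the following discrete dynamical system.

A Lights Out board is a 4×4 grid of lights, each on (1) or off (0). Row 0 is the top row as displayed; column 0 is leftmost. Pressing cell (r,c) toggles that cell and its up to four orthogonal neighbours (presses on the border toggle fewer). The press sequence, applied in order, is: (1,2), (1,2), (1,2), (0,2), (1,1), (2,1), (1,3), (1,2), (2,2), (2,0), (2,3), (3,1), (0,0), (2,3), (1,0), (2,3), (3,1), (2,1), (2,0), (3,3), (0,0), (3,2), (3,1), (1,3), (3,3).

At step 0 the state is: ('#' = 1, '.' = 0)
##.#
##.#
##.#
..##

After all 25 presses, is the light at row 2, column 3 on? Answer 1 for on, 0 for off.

k=0  ##.#
##.#
##.#
..##
k=1  ####
#.#.
####
..##
k=2  ##.#
##.#
##.#
..##
k=3  ####
#.#.
####
..##
k=4  #...
#...
####
..##
k=5  ##..
.##.
#.##
..##
k=6  ##..
..#.
.#.#
.###
k=7  ##.#
...#
.#..
.###
k=8  ####
.##.
.##.
.###
k=9  ####
.#..
...#
.#.#
k=10  ####
##..
##.#
##.#
k=11  ####
##.#
###.
##..
k=12  ####
##.#
#.#.
..#.
k=13  ..##
.#.#
#.#.
..#.
k=14  ..##
.#..
#..#
..##
k=15  #.##
#...
...#
..##
k=16  #.##
#..#
..#.
..#.
k=17  #.##
#..#
.##.
##..
k=18  #.##
##.#
#...
#...
k=19  #.##
.#.#
.#..
....
k=20  #.##
.#.#
.#.#
..##
k=21  .###
##.#
.#.#
..##
k=22  .###
##.#
.###
.#..
k=23  .###
##.#
..##
#.#.
k=24  .##.
###.
..#.
#.#.
k=25  .##.
###.
..##
#..#

1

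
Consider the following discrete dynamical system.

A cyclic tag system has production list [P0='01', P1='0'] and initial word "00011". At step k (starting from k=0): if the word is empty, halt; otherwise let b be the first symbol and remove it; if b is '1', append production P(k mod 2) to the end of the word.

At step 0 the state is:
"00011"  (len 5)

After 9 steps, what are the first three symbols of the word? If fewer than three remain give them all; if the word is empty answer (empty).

(empty)

step 0: "00011"  (len 5)
step 1: "0011"  (len 4)
step 2: "011"  (len 3)
step 3: "11"  (len 2)
step 4: "10"  (len 2)
step 5: "001"  (len 3)
step 6: "01"  (len 2)
step 7: "1"  (len 1)
step 8: "0"  (len 1)
step 9: (halted — word empty)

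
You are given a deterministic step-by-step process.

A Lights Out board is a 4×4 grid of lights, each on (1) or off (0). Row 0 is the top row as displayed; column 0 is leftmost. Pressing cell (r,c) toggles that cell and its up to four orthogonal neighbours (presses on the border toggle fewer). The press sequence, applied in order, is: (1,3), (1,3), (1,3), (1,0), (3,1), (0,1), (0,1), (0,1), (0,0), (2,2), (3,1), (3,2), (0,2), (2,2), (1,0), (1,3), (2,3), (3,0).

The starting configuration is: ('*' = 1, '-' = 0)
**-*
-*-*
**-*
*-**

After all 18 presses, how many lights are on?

5

gen 0: **-*
-*-*
**-*
*-**
gen 1: **--
-**-
**--
*-**
gen 2: **-*
-*-*
**-*
*-**
gen 3: **--
-**-
**--
*-**
gen 4: -*--
*-*-
-*--
*-**
gen 5: -*--
*-*-
----
-*-*
gen 6: *-*-
***-
----
-*-*
gen 7: -*--
*-*-
----
-*-*
gen 8: *-*-
***-
----
-*-*
gen 9: -**-
-**-
----
-*-*
gen 10: -**-
-*--
-***
-***
gen 11: -**-
-*--
--**
*--*
gen 12: -**-
-*--
---*
***-
gen 13: ---*
-**-
---*
***-
gen 14: ---*
-*--
-**-
**--
gen 15: *--*
*---
***-
**--
gen 16: *---
*-**
****
**--
gen 17: *---
*-*-
**--
**-*
gen 18: *---
*-*-
-*--
---*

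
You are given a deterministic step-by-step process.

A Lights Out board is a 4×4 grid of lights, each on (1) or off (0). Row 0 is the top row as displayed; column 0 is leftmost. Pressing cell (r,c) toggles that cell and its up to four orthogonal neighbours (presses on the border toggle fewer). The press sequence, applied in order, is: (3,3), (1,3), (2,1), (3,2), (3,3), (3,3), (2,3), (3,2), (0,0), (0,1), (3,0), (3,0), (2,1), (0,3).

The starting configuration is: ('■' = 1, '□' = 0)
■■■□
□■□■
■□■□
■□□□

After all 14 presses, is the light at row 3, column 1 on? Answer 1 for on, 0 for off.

0

t=0: ■■■□
□■□■
■□■□
■□□□
t=1: ■■■□
□■□■
■□■■
■□■■
t=2: ■■■■
□■■□
■□■□
■□■■
t=3: ■■■■
□□■□
□■□□
■■■■
t=4: ■■■■
□□■□
□■■□
■□□□
t=5: ■■■■
□□■□
□■■■
■□■■
t=6: ■■■■
□□■□
□■■□
■□□□
t=7: ■■■■
□□■■
□■□■
■□□■
t=8: ■■■■
□□■■
□■■■
■■■□
t=9: □□■■
■□■■
□■■■
■■■□
t=10: ■■□■
■■■■
□■■■
■■■□
t=11: ■■□■
■■■■
■■■■
□□■□
t=12: ■■□■
■■■■
□■■■
■■■□
t=13: ■■□■
■□■■
■□□■
■□■□
t=14: ■■■□
■□■□
■□□■
■□■□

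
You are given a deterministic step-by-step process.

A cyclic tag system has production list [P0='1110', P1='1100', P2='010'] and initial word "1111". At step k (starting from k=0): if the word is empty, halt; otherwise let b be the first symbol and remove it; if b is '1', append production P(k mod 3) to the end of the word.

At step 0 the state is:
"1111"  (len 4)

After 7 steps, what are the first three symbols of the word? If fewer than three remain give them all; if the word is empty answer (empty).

k=0  "1111"  (len 4)
k=1  "1111110"  (len 7)
k=2  "1111101100"  (len 10)
k=3  "111101100010"  (len 12)
k=4  "111011000101110"  (len 15)
k=5  "110110001011101100"  (len 18)
k=6  "10110001011101100010"  (len 20)
k=7  "01100010111011000101110"  (len 23)

011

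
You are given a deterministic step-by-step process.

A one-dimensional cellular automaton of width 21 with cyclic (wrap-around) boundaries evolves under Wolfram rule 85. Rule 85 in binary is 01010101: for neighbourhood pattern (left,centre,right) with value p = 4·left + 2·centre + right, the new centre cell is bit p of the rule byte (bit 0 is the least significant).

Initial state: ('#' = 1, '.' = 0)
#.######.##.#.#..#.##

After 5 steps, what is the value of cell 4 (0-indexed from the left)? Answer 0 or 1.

0

[0] #.######.##.#.#..#.##
[1] #......#..#.#.##.#...
[2] ######.##.#.#..#.###.
[3] .....#..#.#.##.#...#.
[4] ####.##.#.#..#.###.##
[5] ...#..#.#.##.#...#...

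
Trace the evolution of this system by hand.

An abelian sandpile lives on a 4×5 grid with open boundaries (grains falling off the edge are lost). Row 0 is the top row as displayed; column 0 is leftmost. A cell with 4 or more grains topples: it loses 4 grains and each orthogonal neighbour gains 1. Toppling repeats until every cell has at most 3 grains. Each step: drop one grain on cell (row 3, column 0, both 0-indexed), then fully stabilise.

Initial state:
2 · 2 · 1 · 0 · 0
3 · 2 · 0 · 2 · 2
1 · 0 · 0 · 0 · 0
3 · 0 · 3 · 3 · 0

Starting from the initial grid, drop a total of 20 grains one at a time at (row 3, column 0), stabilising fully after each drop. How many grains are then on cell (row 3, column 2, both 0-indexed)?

1

t=0: 2 · 2 · 1 · 0 · 0
3 · 2 · 0 · 2 · 2
1 · 0 · 0 · 0 · 0
3 · 0 · 3 · 3 · 0
t=1: 2 · 2 · 1 · 0 · 0
3 · 2 · 0 · 2 · 2
2 · 0 · 0 · 0 · 0
0 · 1 · 3 · 3 · 0
t=2: 2 · 2 · 1 · 0 · 0
3 · 2 · 0 · 2 · 2
2 · 0 · 0 · 0 · 0
1 · 1 · 3 · 3 · 0
t=3: 2 · 2 · 1 · 0 · 0
3 · 2 · 0 · 2 · 2
2 · 0 · 0 · 0 · 0
2 · 1 · 3 · 3 · 0
t=4: 2 · 2 · 1 · 0 · 0
3 · 2 · 0 · 2 · 2
2 · 0 · 0 · 0 · 0
3 · 1 · 3 · 3 · 0
t=5: 2 · 2 · 1 · 0 · 0
3 · 2 · 0 · 2 · 2
3 · 0 · 0 · 0 · 0
0 · 2 · 3 · 3 · 0
t=6: 2 · 2 · 1 · 0 · 0
3 · 2 · 0 · 2 · 2
3 · 0 · 0 · 0 · 0
1 · 2 · 3 · 3 · 0
t=7: 2 · 2 · 1 · 0 · 0
3 · 2 · 0 · 2 · 2
3 · 0 · 0 · 0 · 0
2 · 2 · 3 · 3 · 0
t=8: 2 · 2 · 1 · 0 · 0
3 · 2 · 0 · 2 · 2
3 · 0 · 0 · 0 · 0
3 · 2 · 3 · 3 · 0
t=9: 3 · 2 · 1 · 0 · 0
0 · 3 · 0 · 2 · 2
1 · 1 · 0 · 0 · 0
1 · 3 · 3 · 3 · 0
t=10: 3 · 2 · 1 · 0 · 0
0 · 3 · 0 · 2 · 2
1 · 1 · 0 · 0 · 0
2 · 3 · 3 · 3 · 0
t=11: 3 · 2 · 1 · 0 · 0
0 · 3 · 0 · 2 · 2
1 · 1 · 0 · 0 · 0
3 · 3 · 3 · 3 · 0
t=12: 3 · 2 · 1 · 0 · 0
0 · 3 · 0 · 2 · 2
2 · 2 · 1 · 1 · 0
1 · 1 · 1 · 0 · 1
t=13: 3 · 2 · 1 · 0 · 0
0 · 3 · 0 · 2 · 2
2 · 2 · 1 · 1 · 0
2 · 1 · 1 · 0 · 1
t=14: 3 · 2 · 1 · 0 · 0
0 · 3 · 0 · 2 · 2
2 · 2 · 1 · 1 · 0
3 · 1 · 1 · 0 · 1
t=15: 3 · 2 · 1 · 0 · 0
0 · 3 · 0 · 2 · 2
3 · 2 · 1 · 1 · 0
0 · 2 · 1 · 0 · 1
t=16: 3 · 2 · 1 · 0 · 0
0 · 3 · 0 · 2 · 2
3 · 2 · 1 · 1 · 0
1 · 2 · 1 · 0 · 1
t=17: 3 · 2 · 1 · 0 · 0
0 · 3 · 0 · 2 · 2
3 · 2 · 1 · 1 · 0
2 · 2 · 1 · 0 · 1
t=18: 3 · 2 · 1 · 0 · 0
0 · 3 · 0 · 2 · 2
3 · 2 · 1 · 1 · 0
3 · 2 · 1 · 0 · 1
t=19: 3 · 2 · 1 · 0 · 0
1 · 3 · 0 · 2 · 2
0 · 3 · 1 · 1 · 0
1 · 3 · 1 · 0 · 1
t=20: 3 · 2 · 1 · 0 · 0
1 · 3 · 0 · 2 · 2
0 · 3 · 1 · 1 · 0
2 · 3 · 1 · 0 · 1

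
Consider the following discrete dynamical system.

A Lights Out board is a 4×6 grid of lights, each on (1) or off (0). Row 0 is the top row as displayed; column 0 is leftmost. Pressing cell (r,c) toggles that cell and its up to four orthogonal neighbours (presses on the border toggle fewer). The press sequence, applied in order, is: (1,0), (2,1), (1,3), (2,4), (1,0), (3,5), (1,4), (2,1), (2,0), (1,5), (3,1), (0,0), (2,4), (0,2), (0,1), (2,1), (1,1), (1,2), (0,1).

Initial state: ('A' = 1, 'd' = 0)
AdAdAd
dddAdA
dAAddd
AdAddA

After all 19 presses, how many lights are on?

13

[0] AdAdAd
dddAdA
dAAddd
AdAddA
[1] ddAdAd
AAdAdA
AAAddd
AdAddA
[2] ddAdAd
AddAdA
dddddd
AAAddA
[3] ddAAAd
AdAdAA
dddAdd
AAAddA
[4] ddAAAd
AdAddA
ddddAA
AAAdAA
[5] AdAAAd
dAAddA
AdddAA
AAAdAA
[6] AdAAAd
dAAddA
AdddAd
AAAddd
[7] AdAAdd
dAAAAd
Addddd
AAAddd
[8] AdAAdd
ddAAAd
dAAddd
AdAddd
[9] AdAAdd
AdAAAd
AdAddd
ddAddd
[10] AdAAdA
AdAAdA
AdAddA
ddAddd
[11] AdAAdA
AdAAdA
AAAddA
AAdddd
[12] dAAAdA
ddAAdA
AAAddA
AAdddd
[13] dAAAdA
ddAAAA
AAAAAd
AAddAd
[14] dddddA
dddAAA
AAAAAd
AAddAd
[15] AAAddA
dAdAAA
AAAAAd
AAddAd
[16] AAAddA
dddAAA
dddAAd
AdddAd
[17] AdAddA
AAAAAA
dAdAAd
AdddAd
[18] AddddA
AdddAA
dAAAAd
AdddAd
[19] dAAddA
AAddAA
dAAAAd
AdddAd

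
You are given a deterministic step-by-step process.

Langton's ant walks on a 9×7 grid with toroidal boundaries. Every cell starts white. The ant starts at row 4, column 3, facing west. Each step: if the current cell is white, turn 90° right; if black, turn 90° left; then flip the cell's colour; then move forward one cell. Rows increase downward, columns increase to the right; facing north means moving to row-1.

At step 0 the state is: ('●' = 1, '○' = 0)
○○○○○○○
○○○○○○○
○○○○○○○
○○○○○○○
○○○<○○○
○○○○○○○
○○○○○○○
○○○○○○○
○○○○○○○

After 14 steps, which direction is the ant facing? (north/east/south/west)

0) ○○○○○○○
○○○○○○○
○○○○○○○
○○○○○○○
○○○<○○○
○○○○○○○
○○○○○○○
○○○○○○○
○○○○○○○
1) ○○○○○○○
○○○○○○○
○○○○○○○
○○○^○○○
○○○●○○○
○○○○○○○
○○○○○○○
○○○○○○○
○○○○○○○
2) ○○○○○○○
○○○○○○○
○○○○○○○
○○○●>○○
○○○●○○○
○○○○○○○
○○○○○○○
○○○○○○○
○○○○○○○
3) ○○○○○○○
○○○○○○○
○○○○○○○
○○○●●○○
○○○●v○○
○○○○○○○
○○○○○○○
○○○○○○○
○○○○○○○
4) ○○○○○○○
○○○○○○○
○○○○○○○
○○○●●○○
○○○<●○○
○○○○○○○
○○○○○○○
○○○○○○○
○○○○○○○
5) ○○○○○○○
○○○○○○○
○○○○○○○
○○○●●○○
○○○○●○○
○○○v○○○
○○○○○○○
○○○○○○○
○○○○○○○
6) ○○○○○○○
○○○○○○○
○○○○○○○
○○○●●○○
○○○○●○○
○○<●○○○
○○○○○○○
○○○○○○○
○○○○○○○
7) ○○○○○○○
○○○○○○○
○○○○○○○
○○○●●○○
○○^○●○○
○○●●○○○
○○○○○○○
○○○○○○○
○○○○○○○
8) ○○○○○○○
○○○○○○○
○○○○○○○
○○○●●○○
○○●>●○○
○○●●○○○
○○○○○○○
○○○○○○○
○○○○○○○
9) ○○○○○○○
○○○○○○○
○○○○○○○
○○○●●○○
○○●●●○○
○○●v○○○
○○○○○○○
○○○○○○○
○○○○○○○
10) ○○○○○○○
○○○○○○○
○○○○○○○
○○○●●○○
○○●●●○○
○○●○>○○
○○○○○○○
○○○○○○○
○○○○○○○
11) ○○○○○○○
○○○○○○○
○○○○○○○
○○○●●○○
○○●●●○○
○○●○●○○
○○○○v○○
○○○○○○○
○○○○○○○
12) ○○○○○○○
○○○○○○○
○○○○○○○
○○○●●○○
○○●●●○○
○○●○●○○
○○○<●○○
○○○○○○○
○○○○○○○
13) ○○○○○○○
○○○○○○○
○○○○○○○
○○○●●○○
○○●●●○○
○○●^●○○
○○○●●○○
○○○○○○○
○○○○○○○
14) ○○○○○○○
○○○○○○○
○○○○○○○
○○○●●○○
○○●●●○○
○○●●>○○
○○○●●○○
○○○○○○○
○○○○○○○

east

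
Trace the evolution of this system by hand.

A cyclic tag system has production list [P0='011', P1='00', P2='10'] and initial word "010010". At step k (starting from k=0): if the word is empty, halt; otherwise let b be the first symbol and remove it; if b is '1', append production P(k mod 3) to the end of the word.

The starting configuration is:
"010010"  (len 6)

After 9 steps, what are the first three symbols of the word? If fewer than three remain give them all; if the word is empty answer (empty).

0) "010010"  (len 6)
1) "10010"  (len 5)
2) "001000"  (len 6)
3) "01000"  (len 5)
4) "1000"  (len 4)
5) "00000"  (len 5)
6) "0000"  (len 4)
7) "000"  (len 3)
8) "00"  (len 2)
9) "0"  (len 1)

0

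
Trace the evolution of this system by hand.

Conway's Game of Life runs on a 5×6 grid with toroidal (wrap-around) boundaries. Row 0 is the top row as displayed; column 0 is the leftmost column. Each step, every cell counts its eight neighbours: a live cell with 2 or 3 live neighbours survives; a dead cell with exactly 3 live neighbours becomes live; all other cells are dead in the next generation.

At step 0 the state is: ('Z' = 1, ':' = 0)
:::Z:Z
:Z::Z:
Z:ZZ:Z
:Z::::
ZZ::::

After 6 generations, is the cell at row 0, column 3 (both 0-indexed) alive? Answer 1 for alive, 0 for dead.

0

gen 0: :::Z:Z
:Z::Z:
Z:ZZ:Z
:Z::::
ZZ::::
gen 1: :ZZ:ZZ
:Z::::
Z:ZZZZ
:::::Z
ZZZ:::
gen 2: :::Z:Z
::::::
ZZZZZZ
::::::
::ZZZ:
gen 3: ::ZZ::
:Z::::
ZZZZZZ
Z:::::
::ZZZ:
gen 4: :Z::Z:
:::::Z
::ZZZZ
Z:::::
:ZZ:Z:
gen 5: ZZZZZZ
Z:Z::Z
Z::ZZZ
Z:::::
ZZZZ:Z
gen 6: ::::::
::::::
:::ZZ:
::::::
::::::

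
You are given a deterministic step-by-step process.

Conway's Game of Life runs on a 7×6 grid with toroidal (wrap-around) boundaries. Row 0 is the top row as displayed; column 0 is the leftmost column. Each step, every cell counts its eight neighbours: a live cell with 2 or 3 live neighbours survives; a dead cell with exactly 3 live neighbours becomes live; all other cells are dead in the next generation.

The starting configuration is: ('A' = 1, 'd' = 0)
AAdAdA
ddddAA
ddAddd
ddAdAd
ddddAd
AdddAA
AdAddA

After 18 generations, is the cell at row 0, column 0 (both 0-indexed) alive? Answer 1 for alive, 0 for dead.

step 0: AAdAdA
ddddAA
ddAddd
ddAdAd
ddddAd
AdddAA
AdAddA
step 1: dAAAdd
dAAAAA
ddddAA
dddddd
ddddAd
AAdAAd
ddAAdd
step 2: Addddd
dAdddA
AdAddA
ddddAA
dddAAA
dAddAA
Addddd
step 3: AAdddA
dAdddA
dAdddd
dddddd
dddAdd
dddAdd
AAdddd
step 4: ddAddA
dAAddA
Addddd
dddddd
dddddd
ddAddd
dAAddA
step 5: dddAAA
dAAddA
AAdddd
dddddd
dddddd
dAAddd
AAAAdd
step 6: dddddA
dAAAdA
AAAddd
dddddd
dddddd
AddAdd
AddddA
step 7: dAAddA
dddAAA
AddAdd
dAdddd
dddddd
AddddA
AdddAA
step 8: dAAddd
dAdAdA
AdAAdA
dddddd
Addddd
AdddAd
ddddAd
step 9: AAAAAd
dddAdA
AAAAdA
AAdddA
dddddA
dddddd
dAdAdA
step 10: dAdddd
dddddd
dddAdd
dddddd
dddddA
AdddAd
dAdAdA
step 11: AdAddd
dddddd
dddddd
dddddd
dddddA
AdddAd
dAAdAA
step 12: AdAAdA
dddddd
dddddd
dddddd
dddddA
AAdAAd
ddAdAd
step 13: dAAAAA
dddddd
dddddd
dddddd
AdddAA
AAAAAd
dddddd
step 14: ddAAAd
ddAAAd
dddddd
dddddA
AdAdAd
AAAAAd
dddddd
step 15: ddAdAd
ddAdAd
dddAAd
dddddA
AdAdAd
AdAdAd
dddddA
step 16: ddddAA
ddAdAA
dddAAA
dddddA
AdddAd
AdddAd
dAddAA
step 17: dddddd
Addddd
AddAdd
AddAdd
AdddAd
AAdAAd
dddAdd
step 18: dddddd
dddddd
AAdddA
AAdAAd
AdAdAd
AAAAAd
ddAAAd

0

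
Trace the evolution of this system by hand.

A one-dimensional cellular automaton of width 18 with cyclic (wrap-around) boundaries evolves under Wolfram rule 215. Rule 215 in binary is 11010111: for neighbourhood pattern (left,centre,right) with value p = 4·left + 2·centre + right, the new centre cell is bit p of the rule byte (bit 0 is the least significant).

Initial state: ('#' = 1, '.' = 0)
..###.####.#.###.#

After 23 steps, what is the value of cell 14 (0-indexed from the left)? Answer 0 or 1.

1

step 0: ..###.####.#.###.#
step 1: ##.##..###.#..##.#
step 2: ##..###.##.###.#..
step 3: .###.##..#..##.###
step 4: ..##..######.#..##
step 5: ##.###.#####.###.#
step 6: ##..##..####..##..
step 7: .###.###.#####.###
step 8: ..##..##..####..##
step 9: ##.###.###.#####.#
step 10: ##..##..##..####..
step 11: .###.###.###.#####
step 12: ..##..##..##..####
step 13: ##.###.###.###.###
step 14: ##..##..##..##..##
step 15: ####.###.###.###.#
step 16: ####..##..##..##..
step 17: .#####.###.###.###
step 18: ..####..##..##..##
step 19: ##.#####.###.###.#
step 20: ##..####..##..##..
step 21: .###.#####.###.###
step 22: ..##..####..##..##
step 23: ##.###.#####.###.#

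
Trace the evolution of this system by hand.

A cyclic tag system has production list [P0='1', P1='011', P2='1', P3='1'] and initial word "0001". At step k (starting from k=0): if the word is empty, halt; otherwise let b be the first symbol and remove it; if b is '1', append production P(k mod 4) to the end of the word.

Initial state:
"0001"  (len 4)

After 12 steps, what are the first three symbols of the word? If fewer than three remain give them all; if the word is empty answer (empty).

111

step 0: "0001"  (len 4)
step 1: "001"  (len 3)
step 2: "01"  (len 2)
step 3: "1"  (len 1)
step 4: "1"  (len 1)
step 5: "1"  (len 1)
step 6: "011"  (len 3)
step 7: "11"  (len 2)
step 8: "11"  (len 2)
step 9: "11"  (len 2)
step 10: "1011"  (len 4)
step 11: "0111"  (len 4)
step 12: "111"  (len 3)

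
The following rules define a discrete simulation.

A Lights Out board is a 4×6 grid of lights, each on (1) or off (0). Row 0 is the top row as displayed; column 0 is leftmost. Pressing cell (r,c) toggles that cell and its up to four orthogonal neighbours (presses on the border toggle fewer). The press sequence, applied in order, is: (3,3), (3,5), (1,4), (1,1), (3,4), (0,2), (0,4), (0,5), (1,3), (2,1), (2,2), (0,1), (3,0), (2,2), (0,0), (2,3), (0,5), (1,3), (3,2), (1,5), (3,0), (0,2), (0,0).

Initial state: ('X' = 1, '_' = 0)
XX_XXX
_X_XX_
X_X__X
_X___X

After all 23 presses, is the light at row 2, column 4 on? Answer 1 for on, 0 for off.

1

0) XX_XXX
_X_XX_
X_X__X
_X___X
1) XX_XXX
_X_XX_
X_XX_X
_XXXXX
2) XX_XXX
_X_XX_
X_XX__
_XXX__
3) XX_X_X
_X___X
X_XXX_
_XXX__
4) X__X_X
X_X__X
XXXXX_
_XXX__
5) X__X_X
X_X__X
XXXX__
_XX_XX
6) XXX__X
X____X
XXXX__
_XX_XX
7) XXXXX_
X___XX
XXXX__
_XX_XX
8) XXXX_X
X___X_
XXXX__
_XX_XX
9) XXX__X
X_XX__
XXX___
_XX_XX
10) XXX__X
XXXX__
______
__X_XX
11) XXX__X
XX_X__
_XXX__
____XX
12) _____X
X__X__
_XXX__
____XX
13) _____X
X__X__
XXXX__
XX__XX
14) _____X
X_XX__
X_____
XXX_XX
15) XX___X
__XX__
X_____
XXX_XX
16) XX___X
__X___
X_XXX_
XXXXXX
17) XX__X_
__X__X
X_XXX_
XXXXXX
18) XX_XX_
___XXX
X_X_X_
XXXXXX
19) XX_XX_
___XXX
X___X_
X___XX
20) XX_XXX
___X__
X___XX
X___XX
21) XX_XXX
___X__
____XX
_X__XX
22) X_X_XX
__XX__
____XX
_X__XX
23) _XX_XX
X_XX__
____XX
_X__XX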